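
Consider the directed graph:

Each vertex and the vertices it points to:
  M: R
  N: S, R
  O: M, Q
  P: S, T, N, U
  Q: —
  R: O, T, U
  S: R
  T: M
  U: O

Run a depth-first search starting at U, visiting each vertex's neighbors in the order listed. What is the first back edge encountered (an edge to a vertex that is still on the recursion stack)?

DFS from U (visiting each vertex's neighbors in the order listed); mark gray on enter, black on exit:
U gray
  O gray
    M gray
      R gray
        R→O: O is gray → back edge
First back edge: R → O.

R→O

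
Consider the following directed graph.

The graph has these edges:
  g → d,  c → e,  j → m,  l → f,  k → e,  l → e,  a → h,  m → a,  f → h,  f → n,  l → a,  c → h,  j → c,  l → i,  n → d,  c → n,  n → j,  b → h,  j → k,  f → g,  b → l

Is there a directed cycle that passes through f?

f lies on a cycle iff there is a path from f back to itself.
Exploring from f, it never reaches itself; equivalently, its strongly connected component is a singleton.

No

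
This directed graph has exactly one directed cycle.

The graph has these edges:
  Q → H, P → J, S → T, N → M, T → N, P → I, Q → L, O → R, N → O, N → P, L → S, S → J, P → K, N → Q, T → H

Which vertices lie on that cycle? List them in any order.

L, N, Q, S, T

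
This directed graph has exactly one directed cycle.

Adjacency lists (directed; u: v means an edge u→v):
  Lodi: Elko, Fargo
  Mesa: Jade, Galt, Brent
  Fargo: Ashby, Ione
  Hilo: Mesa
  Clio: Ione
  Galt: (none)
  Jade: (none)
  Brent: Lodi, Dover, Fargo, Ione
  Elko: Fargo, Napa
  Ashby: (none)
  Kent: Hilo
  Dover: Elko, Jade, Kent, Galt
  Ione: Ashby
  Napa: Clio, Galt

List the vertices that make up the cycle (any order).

DFS with gray/black marking from Brent:
Brent gray
  Lodi gray
    Elko gray
      Fargo gray
        Ashby gray
        Ashby black
        Ione gray
          Ione→Ashby: Ashby black — skip
        Ione black
      Fargo black
      Napa gray
        Clio gray
          Clio→Ione: Ione black — skip
        Clio black
        Galt gray
        Galt black
      Napa black
    Elko black
    Lodi→Fargo: Fargo black — skip
  Lodi black
  Dover gray
    Dover→Elko: Elko black — skip
    Jade gray
    Jade black
    Kent gray
      Hilo gray
        Mesa gray
          Mesa→Jade: Jade black — skip
          Mesa→Galt: Galt black — skip
          Mesa→Brent: Brent is gray → back edge
Back edge closes the cycle Brent → Dover → Kent → Hilo → Mesa → Brent; its vertices are {Hilo, Kent, Mesa, Brent, Dover}.

Hilo, Kent, Mesa, Brent, Dover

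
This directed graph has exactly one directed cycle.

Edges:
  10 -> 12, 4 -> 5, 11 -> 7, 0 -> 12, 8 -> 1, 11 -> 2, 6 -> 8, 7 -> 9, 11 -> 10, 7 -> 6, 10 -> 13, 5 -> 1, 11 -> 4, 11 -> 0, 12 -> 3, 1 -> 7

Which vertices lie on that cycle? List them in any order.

DFS with gray/black marking from 7:
7 gray
  6 gray
    8 gray
      1 gray
        1→7: 7 is gray → back edge
Back edge closes the cycle 7 → 6 → 8 → 1 → 7; its vertices are {1, 6, 7, 8}.

1, 6, 7, 8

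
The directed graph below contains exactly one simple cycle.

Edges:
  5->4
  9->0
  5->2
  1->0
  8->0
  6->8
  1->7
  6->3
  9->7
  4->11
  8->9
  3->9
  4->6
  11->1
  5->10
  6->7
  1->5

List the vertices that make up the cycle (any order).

1, 4, 5, 11

DFS with gray/black marking from 1:
1 gray
  0 gray
  0 black
  7 gray
  7 black
  5 gray
    2 gray
    2 black
    4 gray
      11 gray
        11→1: 1 is gray → back edge
Back edge closes the cycle 1 → 5 → 4 → 11 → 1; its vertices are {1, 4, 5, 11}.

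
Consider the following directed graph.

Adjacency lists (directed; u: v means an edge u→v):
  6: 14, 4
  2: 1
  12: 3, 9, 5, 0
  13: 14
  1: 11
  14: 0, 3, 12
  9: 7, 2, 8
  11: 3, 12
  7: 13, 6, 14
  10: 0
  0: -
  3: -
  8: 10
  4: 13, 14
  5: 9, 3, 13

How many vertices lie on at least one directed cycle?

11

A vertex is on a directed cycle iff it belongs to a strongly connected component of size ≥ 2 (or has a self-loop).
The vertices on cycles are {1, 2, 4, 5, 6, 7, 9, 11, 12, 13, 14} — 11 in total.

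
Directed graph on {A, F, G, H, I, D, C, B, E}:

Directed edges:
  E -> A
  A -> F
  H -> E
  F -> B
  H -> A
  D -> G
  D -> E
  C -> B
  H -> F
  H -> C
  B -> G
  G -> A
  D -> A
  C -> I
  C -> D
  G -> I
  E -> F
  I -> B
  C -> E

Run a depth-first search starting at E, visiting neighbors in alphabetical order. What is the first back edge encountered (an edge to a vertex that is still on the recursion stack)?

G→A

DFS from E (visiting neighbors in alphabetical order); mark gray on enter, black on exit:
E gray
  A gray
    F gray
      B gray
        G gray
          G→A: A is gray → back edge
First back edge: G → A.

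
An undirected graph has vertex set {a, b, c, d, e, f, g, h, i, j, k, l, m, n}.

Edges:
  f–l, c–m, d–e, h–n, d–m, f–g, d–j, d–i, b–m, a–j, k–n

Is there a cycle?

No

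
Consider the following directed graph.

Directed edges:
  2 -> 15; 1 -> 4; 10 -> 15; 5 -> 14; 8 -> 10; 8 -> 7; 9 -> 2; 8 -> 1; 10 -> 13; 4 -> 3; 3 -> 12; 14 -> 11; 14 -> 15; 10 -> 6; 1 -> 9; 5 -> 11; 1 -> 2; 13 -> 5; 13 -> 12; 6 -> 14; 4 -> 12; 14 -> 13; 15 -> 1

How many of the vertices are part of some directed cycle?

A vertex is on a directed cycle iff it belongs to a strongly connected component of size ≥ 2 (or has a self-loop).
The vertices on cycles are {1, 2, 5, 9, 13, 14, 15} — 7 in total.

7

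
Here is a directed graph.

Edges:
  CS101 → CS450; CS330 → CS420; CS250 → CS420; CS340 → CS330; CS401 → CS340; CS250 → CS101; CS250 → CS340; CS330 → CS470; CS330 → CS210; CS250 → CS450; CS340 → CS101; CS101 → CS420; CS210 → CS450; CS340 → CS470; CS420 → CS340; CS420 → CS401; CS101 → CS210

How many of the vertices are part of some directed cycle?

A vertex is on a directed cycle iff it belongs to a strongly connected component of size ≥ 2 (or has a self-loop).
The vertices on cycles are {CS101, CS330, CS340, CS401, CS420} — 5 in total.

5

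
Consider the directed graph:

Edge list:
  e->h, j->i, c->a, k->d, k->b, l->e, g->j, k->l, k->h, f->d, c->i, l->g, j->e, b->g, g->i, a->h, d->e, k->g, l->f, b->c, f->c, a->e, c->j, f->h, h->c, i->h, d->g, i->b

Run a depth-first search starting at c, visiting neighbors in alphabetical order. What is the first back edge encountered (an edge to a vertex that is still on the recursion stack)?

h->c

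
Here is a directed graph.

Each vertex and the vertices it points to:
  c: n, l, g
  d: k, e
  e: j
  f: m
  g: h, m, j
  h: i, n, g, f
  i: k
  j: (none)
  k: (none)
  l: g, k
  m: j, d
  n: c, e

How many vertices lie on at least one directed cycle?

A vertex is on a directed cycle iff it belongs to a strongly connected component of size ≥ 2 (or has a self-loop).
The vertices on cycles are {c, g, h, l, n} — 5 in total.

5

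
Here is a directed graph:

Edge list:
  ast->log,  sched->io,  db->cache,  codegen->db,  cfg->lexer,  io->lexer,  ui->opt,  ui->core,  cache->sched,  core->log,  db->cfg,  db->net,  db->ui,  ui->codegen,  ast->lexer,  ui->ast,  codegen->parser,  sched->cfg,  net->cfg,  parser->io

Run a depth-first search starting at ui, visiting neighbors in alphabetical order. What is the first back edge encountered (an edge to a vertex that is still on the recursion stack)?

db→ui

DFS from ui (visiting neighbors in alphabetical order); mark gray on enter, black on exit:
ui gray
  ast gray
    lexer gray
    lexer black
    log gray
    log black
  ast black
  codegen gray
    db gray
      cache gray
        sched gray
          cfg gray
            cfg→lexer: lexer black — skip
          cfg black
          io gray
            io→lexer: lexer black — skip
          io black
        sched black
      cache black
      db→cfg: cfg black — skip
      net gray
        net→cfg: cfg black — skip
      net black
      db→ui: ui is gray → back edge
First back edge: db → ui.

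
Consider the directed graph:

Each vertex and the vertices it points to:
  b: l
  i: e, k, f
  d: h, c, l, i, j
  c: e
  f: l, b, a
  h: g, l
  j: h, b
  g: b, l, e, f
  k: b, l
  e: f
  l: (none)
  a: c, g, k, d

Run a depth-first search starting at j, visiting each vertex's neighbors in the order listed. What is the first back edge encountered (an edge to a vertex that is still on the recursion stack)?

DFS from j (visiting each vertex's neighbors in the order listed); mark gray on enter, black on exit:
j gray
  h gray
    g gray
      b gray
        l gray
        l black
      b black
      g→l: l black — skip
      e gray
        f gray
          f→l: l black — skip
          f→b: b black — skip
          a gray
            c gray
              c→e: e is gray → back edge
First back edge: c → e.

c->e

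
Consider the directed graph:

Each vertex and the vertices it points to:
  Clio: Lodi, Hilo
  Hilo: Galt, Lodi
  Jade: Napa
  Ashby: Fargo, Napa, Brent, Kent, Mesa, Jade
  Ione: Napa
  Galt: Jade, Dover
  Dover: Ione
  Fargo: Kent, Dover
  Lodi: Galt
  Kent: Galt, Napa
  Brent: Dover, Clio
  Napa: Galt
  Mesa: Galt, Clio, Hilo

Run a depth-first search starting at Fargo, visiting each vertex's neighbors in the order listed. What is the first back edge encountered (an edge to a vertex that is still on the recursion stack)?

Napa->Galt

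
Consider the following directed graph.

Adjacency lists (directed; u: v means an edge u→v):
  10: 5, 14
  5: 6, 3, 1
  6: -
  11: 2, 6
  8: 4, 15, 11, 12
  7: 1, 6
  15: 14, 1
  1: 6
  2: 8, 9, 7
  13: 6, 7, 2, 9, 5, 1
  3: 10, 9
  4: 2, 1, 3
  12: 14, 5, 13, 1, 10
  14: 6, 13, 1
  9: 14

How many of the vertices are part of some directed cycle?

12

A vertex is on a directed cycle iff it belongs to a strongly connected component of size ≥ 2 (or has a self-loop).
The vertices on cycles are {2, 3, 4, 5, 8, 9, 10, 11, 12, 13, 14, 15} — 12 in total.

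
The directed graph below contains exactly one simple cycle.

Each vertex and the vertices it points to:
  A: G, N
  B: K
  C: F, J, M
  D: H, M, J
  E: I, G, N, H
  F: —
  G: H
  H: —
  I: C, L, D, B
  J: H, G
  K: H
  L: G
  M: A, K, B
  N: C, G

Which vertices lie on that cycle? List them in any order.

A, C, M, N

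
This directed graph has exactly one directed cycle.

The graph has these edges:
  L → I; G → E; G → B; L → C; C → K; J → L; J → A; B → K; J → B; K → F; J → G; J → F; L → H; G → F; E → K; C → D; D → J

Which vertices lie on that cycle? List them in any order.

DFS with gray/black marking from D:
D gray
  J gray
    L gray
      H gray
      H black
      C gray
        C→D: D is gray → back edge
Back edge closes the cycle D → J → L → C → D; its vertices are {C, D, J, L}.

C, D, J, L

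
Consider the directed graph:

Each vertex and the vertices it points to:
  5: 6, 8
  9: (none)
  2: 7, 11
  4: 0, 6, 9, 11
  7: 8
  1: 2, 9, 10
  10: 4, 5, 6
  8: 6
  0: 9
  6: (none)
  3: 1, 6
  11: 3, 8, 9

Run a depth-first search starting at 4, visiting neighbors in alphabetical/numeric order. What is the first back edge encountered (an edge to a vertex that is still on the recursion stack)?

DFS from 4 (visiting neighbors in alphabetical/numeric order); mark gray on enter, black on exit:
4 gray
  0 gray
    9 gray
    9 black
  0 black
  6 gray
  6 black
  4→9: 9 black — skip
  11 gray
    3 gray
      1 gray
        2 gray
          7 gray
            8 gray
              8→6: 6 black — skip
            8 black
          7 black
          2→11: 11 is gray → back edge
First back edge: 2 → 11.

2→11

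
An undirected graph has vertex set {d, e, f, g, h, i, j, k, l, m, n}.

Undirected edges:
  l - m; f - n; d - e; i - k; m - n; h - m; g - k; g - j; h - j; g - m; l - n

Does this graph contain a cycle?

DFS, tracking each vertex's parent; an edge to a visited non-parent vertex closes a cycle.
Start from k:
visit k (parent –)
  visit i (parent k)
    i–k: parent, skip
  visit g (parent k)
    visit m (parent g)
      visit n (parent m)
        visit f (parent n)
          f–n: parent, skip
        n–m: parent, skip
        visit l (parent n)
          l–m: m visited and ≠ parent → cycle
Cycle: m – n – l – m.

Yes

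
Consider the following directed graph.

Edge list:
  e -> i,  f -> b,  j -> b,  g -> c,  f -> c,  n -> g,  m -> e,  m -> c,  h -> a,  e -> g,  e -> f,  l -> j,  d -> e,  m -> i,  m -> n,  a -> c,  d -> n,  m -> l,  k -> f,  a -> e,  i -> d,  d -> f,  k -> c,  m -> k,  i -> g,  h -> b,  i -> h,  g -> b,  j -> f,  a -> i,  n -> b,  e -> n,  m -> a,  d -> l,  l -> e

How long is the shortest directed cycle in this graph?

3

For each vertex v, BFS finds the shortest path from v back to v.
The shortest such closed walk is i → d → e → i, length 3.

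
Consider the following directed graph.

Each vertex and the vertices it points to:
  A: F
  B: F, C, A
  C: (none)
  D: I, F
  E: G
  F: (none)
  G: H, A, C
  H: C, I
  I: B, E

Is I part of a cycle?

I is on a cycle iff I can reach itself via ≥1 edge.
I → E → G → H → I — yes.

Yes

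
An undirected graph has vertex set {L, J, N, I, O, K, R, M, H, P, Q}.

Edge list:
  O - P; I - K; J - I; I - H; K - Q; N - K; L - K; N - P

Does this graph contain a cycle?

No

DFS, tracking each vertex's parent; an edge to a visited non-parent vertex closes a cycle.
Start from P:
visit P (parent –)
  visit N (parent P)
    N–P: parent, skip
    visit K (parent N)
      visit I (parent K)
        visit H (parent I)
          H–I: parent, skip
        I–K: parent, skip
        visit J (parent I)
          J–I: parent, skip
      visit L (parent K)
        L–K: parent, skip
      visit Q (parent K)
        Q–K: parent, skip
      K–N: parent, skip
  visit O (parent P)
    O–P: parent, skip
visit R (parent –)
visit M (parent –)
No non-parent visited neighbor found — the graph is a forest.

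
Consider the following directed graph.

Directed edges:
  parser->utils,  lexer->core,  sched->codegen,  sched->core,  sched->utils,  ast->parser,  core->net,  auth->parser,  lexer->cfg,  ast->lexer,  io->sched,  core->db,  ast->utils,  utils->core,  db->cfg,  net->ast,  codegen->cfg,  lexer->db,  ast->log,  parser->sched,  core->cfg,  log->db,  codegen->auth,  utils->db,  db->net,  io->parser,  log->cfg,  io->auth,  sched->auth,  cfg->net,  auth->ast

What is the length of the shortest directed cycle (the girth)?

For each vertex v, BFS finds the shortest path from v back to v.
The shortest such closed walk is auth → parser → sched → auth, length 3.

3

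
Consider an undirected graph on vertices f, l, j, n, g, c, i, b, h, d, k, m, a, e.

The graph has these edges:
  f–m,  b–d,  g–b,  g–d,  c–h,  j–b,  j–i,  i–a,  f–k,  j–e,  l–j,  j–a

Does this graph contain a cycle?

DFS, tracking each vertex's parent; an edge to a visited non-parent vertex closes a cycle.
Start from g:
visit g (parent –)
  visit d (parent g)
    d–g: parent, skip
    visit b (parent d)
      visit j (parent b)
        j–b: parent, skip
        visit e (parent j)
          e–j: parent, skip
        visit l (parent j)
          l–j: parent, skip
        visit i (parent j)
          i–j: parent, skip
          visit a (parent i)
            a–i: parent, skip
            a–j: j visited and ≠ parent → cycle
Cycle: j – i – a – j.

Yes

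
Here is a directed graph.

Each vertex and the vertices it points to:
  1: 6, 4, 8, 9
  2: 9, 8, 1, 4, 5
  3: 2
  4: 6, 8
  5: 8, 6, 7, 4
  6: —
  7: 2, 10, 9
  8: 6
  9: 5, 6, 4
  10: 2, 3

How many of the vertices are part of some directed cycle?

7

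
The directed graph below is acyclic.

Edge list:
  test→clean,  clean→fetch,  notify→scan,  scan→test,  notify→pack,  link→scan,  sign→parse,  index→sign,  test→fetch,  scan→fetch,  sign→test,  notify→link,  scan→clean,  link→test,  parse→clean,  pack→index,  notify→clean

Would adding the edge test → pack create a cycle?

Yes

Adding test→pack creates a cycle iff pack can already reach test.
Path from pack: pack → index → sign → test.
So pack → … → test → pack is a cycle.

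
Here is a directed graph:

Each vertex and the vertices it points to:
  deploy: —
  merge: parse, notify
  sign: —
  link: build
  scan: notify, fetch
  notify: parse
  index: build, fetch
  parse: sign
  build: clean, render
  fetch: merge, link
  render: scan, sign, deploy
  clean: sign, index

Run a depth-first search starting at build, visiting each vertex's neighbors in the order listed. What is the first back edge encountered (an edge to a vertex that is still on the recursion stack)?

index→build

DFS from build (visiting each vertex's neighbors in the order listed); mark gray on enter, black on exit:
build gray
  clean gray
    sign gray
    sign black
    index gray
      index→build: build is gray → back edge
First back edge: index → build.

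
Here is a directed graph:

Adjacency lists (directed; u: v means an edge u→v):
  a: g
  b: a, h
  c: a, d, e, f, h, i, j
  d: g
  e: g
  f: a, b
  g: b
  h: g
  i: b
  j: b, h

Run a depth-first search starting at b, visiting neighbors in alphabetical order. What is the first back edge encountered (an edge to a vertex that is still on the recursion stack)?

g->b

DFS from b (visiting neighbors in alphabetical order); mark gray on enter, black on exit:
b gray
  a gray
    g gray
      g→b: b is gray → back edge
First back edge: g → b.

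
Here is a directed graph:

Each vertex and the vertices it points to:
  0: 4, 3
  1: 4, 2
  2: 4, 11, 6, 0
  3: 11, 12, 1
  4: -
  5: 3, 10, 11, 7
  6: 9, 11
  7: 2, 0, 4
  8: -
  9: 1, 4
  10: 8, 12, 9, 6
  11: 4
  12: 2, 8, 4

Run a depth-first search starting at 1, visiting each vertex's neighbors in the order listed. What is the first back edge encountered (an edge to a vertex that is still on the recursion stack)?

9→1

DFS from 1 (visiting each vertex's neighbors in the order listed); mark gray on enter, black on exit:
1 gray
  4 gray
  4 black
  2 gray
    2→4: 4 black — skip
    11 gray
      11→4: 4 black — skip
    11 black
    6 gray
      9 gray
        9→1: 1 is gray → back edge
First back edge: 9 → 1.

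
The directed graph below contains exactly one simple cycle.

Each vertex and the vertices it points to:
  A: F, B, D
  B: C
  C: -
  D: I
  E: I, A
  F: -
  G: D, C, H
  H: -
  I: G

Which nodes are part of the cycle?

DFS with gray/black marking from I:
I gray
  G gray
    D gray
      D→I: I is gray → back edge
Back edge closes the cycle I → G → D → I; its vertices are {D, G, I}.

D, G, I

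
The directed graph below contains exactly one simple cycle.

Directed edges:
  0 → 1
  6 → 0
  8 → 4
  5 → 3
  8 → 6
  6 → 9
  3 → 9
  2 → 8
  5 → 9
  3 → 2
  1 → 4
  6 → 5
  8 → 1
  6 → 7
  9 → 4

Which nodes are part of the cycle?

2, 3, 5, 6, 8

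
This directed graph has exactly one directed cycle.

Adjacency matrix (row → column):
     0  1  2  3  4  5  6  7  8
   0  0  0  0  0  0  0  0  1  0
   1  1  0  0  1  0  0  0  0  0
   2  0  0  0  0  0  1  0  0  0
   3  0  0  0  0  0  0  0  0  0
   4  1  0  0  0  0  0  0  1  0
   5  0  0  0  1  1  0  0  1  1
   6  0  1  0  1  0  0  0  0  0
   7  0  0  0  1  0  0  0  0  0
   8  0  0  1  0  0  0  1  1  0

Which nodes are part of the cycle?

2, 5, 8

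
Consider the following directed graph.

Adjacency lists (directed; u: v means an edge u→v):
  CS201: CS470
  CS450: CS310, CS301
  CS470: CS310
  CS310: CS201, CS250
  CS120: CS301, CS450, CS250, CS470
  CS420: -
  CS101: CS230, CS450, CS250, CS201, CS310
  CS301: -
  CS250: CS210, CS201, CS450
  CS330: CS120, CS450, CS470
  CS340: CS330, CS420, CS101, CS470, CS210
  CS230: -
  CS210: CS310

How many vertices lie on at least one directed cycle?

A vertex is on a directed cycle iff it belongs to a strongly connected component of size ≥ 2 (or has a self-loop).
The vertices on cycles are {CS201, CS210, CS250, CS310, CS450, CS470} — 6 in total.

6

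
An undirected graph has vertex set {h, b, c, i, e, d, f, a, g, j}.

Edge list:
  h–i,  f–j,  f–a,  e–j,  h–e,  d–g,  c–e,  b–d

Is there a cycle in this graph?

No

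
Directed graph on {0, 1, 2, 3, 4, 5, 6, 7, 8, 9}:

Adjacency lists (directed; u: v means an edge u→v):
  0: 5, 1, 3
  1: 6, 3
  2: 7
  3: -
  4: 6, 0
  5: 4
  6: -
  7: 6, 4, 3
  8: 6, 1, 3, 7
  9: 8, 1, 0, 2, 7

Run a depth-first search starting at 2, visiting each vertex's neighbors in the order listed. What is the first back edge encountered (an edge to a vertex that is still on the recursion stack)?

5→4

DFS from 2 (visiting each vertex's neighbors in the order listed); mark gray on enter, black on exit:
2 gray
  7 gray
    6 gray
    6 black
    4 gray
      4→6: 6 black — skip
      0 gray
        5 gray
          5→4: 4 is gray → back edge
First back edge: 5 → 4.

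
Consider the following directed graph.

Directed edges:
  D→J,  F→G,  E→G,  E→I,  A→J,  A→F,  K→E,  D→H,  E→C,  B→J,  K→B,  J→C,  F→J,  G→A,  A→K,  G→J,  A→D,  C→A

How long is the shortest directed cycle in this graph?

3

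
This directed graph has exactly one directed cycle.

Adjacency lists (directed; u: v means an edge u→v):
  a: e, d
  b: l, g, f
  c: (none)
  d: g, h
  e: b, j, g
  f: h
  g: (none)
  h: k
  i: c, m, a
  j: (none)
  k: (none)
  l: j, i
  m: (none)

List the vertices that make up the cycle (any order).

a, b, e, i, l

DFS with gray/black marking from b:
b gray
  l gray
    j gray
    j black
    i gray
      c gray
      c black
      m gray
      m black
      a gray
        e gray
          e→b: b is gray → back edge
Back edge closes the cycle b → l → i → a → e → b; its vertices are {a, b, e, i, l}.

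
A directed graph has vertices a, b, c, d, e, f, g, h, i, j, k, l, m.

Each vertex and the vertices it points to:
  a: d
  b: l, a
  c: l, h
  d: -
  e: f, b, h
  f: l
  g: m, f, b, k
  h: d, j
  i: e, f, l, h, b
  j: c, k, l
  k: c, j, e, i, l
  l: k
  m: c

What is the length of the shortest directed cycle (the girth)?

2

For each vertex v, BFS finds the shortest path from v back to v.
The shortest such closed walk is k → l → k, length 2.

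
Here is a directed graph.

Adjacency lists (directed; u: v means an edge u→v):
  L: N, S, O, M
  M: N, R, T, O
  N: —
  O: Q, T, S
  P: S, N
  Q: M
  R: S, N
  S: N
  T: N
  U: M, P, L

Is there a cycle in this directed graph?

Yes

DFS with white/gray/black marking, starting from S:
S gray
  N gray
  N black
S black
L gray
  L→N: N black — skip
  L→S: S black — skip
  O gray
    Q gray
      M gray
        M→N: N black — skip
        R gray
          R→S: S black — skip
          R→N: N black — skip
        R black
        T gray
          T→N: N black — skip
        T black
        M→O: O is gray → back edge
Back edge found, so a cycle exists: O → Q → M → O.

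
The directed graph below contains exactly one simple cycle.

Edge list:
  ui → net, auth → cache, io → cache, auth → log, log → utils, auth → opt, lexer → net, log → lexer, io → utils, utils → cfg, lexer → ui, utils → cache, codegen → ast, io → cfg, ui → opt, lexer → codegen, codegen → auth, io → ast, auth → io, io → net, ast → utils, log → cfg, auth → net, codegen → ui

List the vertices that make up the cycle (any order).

DFS with gray/black marking from lexer:
lexer gray
  net gray
  net black
  ui gray
    ui→net: net black — skip
    opt gray
    opt black
  ui black
  codegen gray
    auth gray
      auth→net: net black — skip
      auth→opt: opt black — skip
      io gray
        cache gray
        cache black
        io→net: net black — skip
        ast gray
          utils gray
            utils→cache: cache black — skip
            cfg gray
            cfg black
          utils black
        ast black
        io→cfg: cfg black — skip
        io→utils: utils black — skip
      io black
      log gray
        log→cfg: cfg black — skip
        log→lexer: lexer is gray → back edge
Back edge closes the cycle lexer → codegen → auth → log → lexer; its vertices are {log, auth, lexer, codegen}.

log, auth, lexer, codegen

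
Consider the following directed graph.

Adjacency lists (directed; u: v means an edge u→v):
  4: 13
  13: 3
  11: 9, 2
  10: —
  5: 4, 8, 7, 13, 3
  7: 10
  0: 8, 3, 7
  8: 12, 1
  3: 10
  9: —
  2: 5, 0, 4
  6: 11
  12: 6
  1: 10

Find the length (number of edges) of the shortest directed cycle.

6

For each vertex v, BFS finds the shortest path from v back to v.
The shortest such closed walk is 11 → 2 → 5 → 8 → 12 → 6 → 11, length 6.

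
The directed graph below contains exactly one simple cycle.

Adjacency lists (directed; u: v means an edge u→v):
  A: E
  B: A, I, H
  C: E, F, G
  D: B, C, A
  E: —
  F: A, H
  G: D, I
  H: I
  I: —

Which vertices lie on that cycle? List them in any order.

C, D, G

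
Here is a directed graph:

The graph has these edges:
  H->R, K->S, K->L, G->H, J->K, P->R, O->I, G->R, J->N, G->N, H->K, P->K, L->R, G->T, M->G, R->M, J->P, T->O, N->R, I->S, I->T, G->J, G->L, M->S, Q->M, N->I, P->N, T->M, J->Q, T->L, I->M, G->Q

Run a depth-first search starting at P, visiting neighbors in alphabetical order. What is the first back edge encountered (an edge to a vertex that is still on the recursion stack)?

DFS from P (visiting neighbors in alphabetical order); mark gray on enter, black on exit:
P gray
  K gray
    L gray
      R gray
        M gray
          G gray
            H gray
              H→K: K is gray → back edge
First back edge: H → K.

H→K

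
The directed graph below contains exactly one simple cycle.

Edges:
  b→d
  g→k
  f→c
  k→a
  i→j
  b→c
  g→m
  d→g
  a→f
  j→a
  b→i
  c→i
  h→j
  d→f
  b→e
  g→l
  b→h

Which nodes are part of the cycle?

DFS with gray/black marking from f:
f gray
  c gray
    i gray
      j gray
        a gray
          a→f: f is gray → back edge
Back edge closes the cycle f → c → i → j → a → f; its vertices are {a, c, f, i, j}.

a, c, f, i, j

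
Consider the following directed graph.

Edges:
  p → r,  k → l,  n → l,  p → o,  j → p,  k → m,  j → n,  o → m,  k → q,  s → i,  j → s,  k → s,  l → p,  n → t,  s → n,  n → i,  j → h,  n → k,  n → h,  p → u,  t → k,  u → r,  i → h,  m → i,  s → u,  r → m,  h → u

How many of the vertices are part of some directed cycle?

A vertex is on a directed cycle iff it belongs to a strongly connected component of size ≥ 2 (or has a self-loop).
The vertices on cycles are {h, i, k, m, n, r, s, t, u} — 9 in total.

9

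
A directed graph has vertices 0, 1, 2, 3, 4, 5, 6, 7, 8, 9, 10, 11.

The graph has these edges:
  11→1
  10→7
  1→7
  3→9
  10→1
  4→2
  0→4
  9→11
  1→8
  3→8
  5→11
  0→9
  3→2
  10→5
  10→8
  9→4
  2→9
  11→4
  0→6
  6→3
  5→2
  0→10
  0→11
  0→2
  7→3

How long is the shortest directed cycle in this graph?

3

For each vertex v, BFS finds the shortest path from v back to v.
The shortest such closed walk is 9 → 4 → 2 → 9, length 3.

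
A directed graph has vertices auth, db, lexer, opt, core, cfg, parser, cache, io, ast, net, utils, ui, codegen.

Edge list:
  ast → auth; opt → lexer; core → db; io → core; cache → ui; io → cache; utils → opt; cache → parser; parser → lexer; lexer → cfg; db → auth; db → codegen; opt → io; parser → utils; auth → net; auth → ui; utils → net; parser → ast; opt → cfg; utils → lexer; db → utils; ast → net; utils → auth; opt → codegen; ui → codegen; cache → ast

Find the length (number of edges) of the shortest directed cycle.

For each vertex v, BFS finds the shortest path from v back to v.
The shortest such closed walk is io → cache → parser → utils → opt → io, length 5.

5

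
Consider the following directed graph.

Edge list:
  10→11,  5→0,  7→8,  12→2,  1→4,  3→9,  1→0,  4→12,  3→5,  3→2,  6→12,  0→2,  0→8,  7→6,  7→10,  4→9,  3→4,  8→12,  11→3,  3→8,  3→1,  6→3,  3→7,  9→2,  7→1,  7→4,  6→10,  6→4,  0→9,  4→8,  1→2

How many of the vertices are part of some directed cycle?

5

A vertex is on a directed cycle iff it belongs to a strongly connected component of size ≥ 2 (or has a self-loop).
The vertices on cycles are {3, 6, 7, 10, 11} — 5 in total.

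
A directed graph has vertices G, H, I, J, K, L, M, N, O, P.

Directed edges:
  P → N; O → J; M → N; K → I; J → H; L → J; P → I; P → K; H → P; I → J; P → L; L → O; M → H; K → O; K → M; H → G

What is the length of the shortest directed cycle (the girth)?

4

For each vertex v, BFS finds the shortest path from v back to v.
The shortest such closed walk is H → P → I → J → H, length 4.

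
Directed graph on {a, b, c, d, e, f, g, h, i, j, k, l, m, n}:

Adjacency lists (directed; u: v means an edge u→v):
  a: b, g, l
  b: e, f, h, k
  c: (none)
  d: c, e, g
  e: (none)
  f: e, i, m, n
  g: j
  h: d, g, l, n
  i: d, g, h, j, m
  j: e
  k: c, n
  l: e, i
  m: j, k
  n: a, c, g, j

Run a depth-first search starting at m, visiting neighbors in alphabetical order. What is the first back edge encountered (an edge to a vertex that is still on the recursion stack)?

l->i

DFS from m (visiting neighbors in alphabetical order); mark gray on enter, black on exit:
m gray
  j gray
    e gray
    e black
  j black
  k gray
    c gray
    c black
    n gray
      a gray
        b gray
          b→e: e black — skip
          f gray
            f→e: e black — skip
            i gray
              d gray
                d→c: c black — skip
                d→e: e black — skip
                g gray
                  g→j: j black — skip
                g black
              d black
              i→g: g black — skip
              h gray
                h→d: d black — skip
                h→g: g black — skip
                l gray
                  l→e: e black — skip
                  l→i: i is gray → back edge
First back edge: l → i.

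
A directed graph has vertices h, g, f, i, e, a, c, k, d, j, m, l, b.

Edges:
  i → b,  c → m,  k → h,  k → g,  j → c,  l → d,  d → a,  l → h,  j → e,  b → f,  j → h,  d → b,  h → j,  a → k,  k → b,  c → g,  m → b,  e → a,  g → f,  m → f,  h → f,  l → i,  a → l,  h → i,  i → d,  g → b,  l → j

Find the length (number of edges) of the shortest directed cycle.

For each vertex v, BFS finds the shortest path from v back to v.
The shortest such closed walk is j → h → j, length 2.

2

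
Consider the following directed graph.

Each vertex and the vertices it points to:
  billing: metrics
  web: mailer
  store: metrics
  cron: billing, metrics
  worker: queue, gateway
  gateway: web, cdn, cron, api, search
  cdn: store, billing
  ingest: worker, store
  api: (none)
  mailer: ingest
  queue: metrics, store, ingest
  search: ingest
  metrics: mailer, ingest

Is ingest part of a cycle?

ingest is on a cycle iff ingest can reach itself via ≥1 edge.
ingest → worker → queue → ingest — yes.

Yes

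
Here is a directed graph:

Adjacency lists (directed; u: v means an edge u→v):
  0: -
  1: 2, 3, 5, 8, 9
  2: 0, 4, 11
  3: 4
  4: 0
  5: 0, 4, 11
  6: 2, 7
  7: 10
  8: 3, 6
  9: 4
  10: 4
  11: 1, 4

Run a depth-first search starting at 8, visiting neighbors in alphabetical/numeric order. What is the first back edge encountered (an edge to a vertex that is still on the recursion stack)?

1->2

DFS from 8 (visiting neighbors in alphabetical/numeric order); mark gray on enter, black on exit:
8 gray
  3 gray
    4 gray
      0 gray
      0 black
    4 black
  3 black
  6 gray
    2 gray
      2→0: 0 black — skip
      2→4: 4 black — skip
      11 gray
        1 gray
          1→2: 2 is gray → back edge
First back edge: 1 → 2.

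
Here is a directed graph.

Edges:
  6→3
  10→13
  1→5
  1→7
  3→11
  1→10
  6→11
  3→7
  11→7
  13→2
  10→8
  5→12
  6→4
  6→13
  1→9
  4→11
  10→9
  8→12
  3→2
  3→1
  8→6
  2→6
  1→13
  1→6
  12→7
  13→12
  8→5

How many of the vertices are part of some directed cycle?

7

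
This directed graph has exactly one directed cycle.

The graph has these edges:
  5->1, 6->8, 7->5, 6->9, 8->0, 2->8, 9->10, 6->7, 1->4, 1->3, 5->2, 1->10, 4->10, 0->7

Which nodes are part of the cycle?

0, 2, 5, 7, 8

DFS with gray/black marking from 7:
7 gray
  5 gray
    1 gray
      10 gray
      10 black
      4 gray
        4→10: 10 black — skip
      4 black
      3 gray
      3 black
    1 black
    2 gray
      8 gray
        0 gray
          0→7: 7 is gray → back edge
Back edge closes the cycle 7 → 5 → 2 → 8 → 0 → 7; its vertices are {0, 2, 5, 7, 8}.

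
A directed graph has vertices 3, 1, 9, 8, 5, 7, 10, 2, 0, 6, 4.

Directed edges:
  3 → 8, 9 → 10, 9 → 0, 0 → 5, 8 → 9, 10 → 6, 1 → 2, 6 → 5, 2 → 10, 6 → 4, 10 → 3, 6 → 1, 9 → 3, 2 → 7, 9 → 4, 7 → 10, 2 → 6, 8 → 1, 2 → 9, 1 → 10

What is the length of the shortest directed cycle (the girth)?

For each vertex v, BFS finds the shortest path from v back to v.
The shortest such closed walk is 2 → 6 → 1 → 2, length 3.

3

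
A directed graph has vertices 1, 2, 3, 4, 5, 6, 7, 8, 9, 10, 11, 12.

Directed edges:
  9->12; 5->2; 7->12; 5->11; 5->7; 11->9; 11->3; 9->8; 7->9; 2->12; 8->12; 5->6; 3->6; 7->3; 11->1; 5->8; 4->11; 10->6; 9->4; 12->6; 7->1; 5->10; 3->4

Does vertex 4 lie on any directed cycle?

Yes

4 is on a cycle iff 4 can reach itself via ≥1 edge.
4 → 11 → 3 → 4 — yes.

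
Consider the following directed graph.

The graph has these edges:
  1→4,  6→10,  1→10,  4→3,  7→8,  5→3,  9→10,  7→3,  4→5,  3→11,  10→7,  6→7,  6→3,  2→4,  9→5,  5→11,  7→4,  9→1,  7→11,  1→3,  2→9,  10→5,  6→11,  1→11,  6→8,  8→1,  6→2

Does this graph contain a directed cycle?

DFS with white/gray/black marking, starting from 10:
10 gray
  7 gray
    3 gray
      11 gray
      11 black
    3 black
    4 gray
      4→3: 3 black — skip
      5 gray
        5→11: 11 black — skip
        5→3: 3 black — skip
      5 black
    4 black
    7→11: 11 black — skip
    8 gray
      1 gray
        1→4: 4 black — skip
        1→10: 10 is gray → back edge
Back edge found, so a cycle exists: 10 → 7 → 8 → 1 → 10.

Yes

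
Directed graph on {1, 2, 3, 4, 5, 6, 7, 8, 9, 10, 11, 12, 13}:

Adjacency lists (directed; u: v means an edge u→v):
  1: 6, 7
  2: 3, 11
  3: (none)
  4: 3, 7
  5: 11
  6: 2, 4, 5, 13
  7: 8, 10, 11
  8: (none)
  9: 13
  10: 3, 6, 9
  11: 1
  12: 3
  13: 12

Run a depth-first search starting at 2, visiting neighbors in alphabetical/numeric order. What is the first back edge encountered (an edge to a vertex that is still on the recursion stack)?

DFS from 2 (visiting neighbors in alphabetical/numeric order); mark gray on enter, black on exit:
2 gray
  3 gray
  3 black
  11 gray
    1 gray
      6 gray
        6→2: 2 is gray → back edge
First back edge: 6 → 2.

6→2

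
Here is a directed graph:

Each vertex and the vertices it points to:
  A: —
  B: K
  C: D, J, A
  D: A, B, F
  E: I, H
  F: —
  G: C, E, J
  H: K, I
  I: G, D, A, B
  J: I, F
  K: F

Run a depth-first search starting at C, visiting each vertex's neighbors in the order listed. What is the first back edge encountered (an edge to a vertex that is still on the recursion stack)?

G->C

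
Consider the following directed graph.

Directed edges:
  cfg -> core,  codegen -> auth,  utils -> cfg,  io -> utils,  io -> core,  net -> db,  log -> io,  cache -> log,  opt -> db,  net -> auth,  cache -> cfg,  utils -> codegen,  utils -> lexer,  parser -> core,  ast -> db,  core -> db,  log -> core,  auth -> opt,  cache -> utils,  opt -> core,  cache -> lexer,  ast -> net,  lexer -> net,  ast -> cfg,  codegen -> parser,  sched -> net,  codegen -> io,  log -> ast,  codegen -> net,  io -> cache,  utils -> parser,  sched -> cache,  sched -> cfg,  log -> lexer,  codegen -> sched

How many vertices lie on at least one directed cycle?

6

A vertex is on a directed cycle iff it belongs to a strongly connected component of size ≥ 2 (or has a self-loop).
The vertices on cycles are {io, log, cache, sched, utils, codegen} — 6 in total.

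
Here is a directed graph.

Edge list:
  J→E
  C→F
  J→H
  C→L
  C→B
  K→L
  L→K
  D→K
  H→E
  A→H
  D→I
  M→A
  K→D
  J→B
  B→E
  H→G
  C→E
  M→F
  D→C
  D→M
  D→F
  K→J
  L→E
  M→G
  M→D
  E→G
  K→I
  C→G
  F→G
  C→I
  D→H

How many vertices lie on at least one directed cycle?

5

A vertex is on a directed cycle iff it belongs to a strongly connected component of size ≥ 2 (or has a self-loop).
The vertices on cycles are {C, D, K, L, M} — 5 in total.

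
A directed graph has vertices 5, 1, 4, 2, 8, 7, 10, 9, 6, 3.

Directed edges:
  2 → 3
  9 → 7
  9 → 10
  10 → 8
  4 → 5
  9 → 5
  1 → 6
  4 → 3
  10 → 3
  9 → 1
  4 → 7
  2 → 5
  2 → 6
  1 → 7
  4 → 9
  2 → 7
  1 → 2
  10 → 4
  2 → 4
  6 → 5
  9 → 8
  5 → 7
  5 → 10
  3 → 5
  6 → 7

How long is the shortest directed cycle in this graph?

For each vertex v, BFS finds the shortest path from v back to v.
The shortest such closed walk is 9 → 10 → 4 → 9, length 3.

3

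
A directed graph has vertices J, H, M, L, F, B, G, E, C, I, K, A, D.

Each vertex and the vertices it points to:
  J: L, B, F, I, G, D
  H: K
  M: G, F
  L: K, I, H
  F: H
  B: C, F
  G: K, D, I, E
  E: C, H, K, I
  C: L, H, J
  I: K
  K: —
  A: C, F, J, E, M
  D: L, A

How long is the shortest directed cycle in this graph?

3

For each vertex v, BFS finds the shortest path from v back to v.
The shortest such closed walk is A → J → D → A, length 3.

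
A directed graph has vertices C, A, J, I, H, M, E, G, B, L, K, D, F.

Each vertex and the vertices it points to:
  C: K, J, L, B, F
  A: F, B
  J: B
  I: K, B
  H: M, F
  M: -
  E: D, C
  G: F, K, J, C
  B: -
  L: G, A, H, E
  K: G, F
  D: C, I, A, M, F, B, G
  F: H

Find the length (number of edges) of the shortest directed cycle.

For each vertex v, BFS finds the shortest path from v back to v.
The shortest such closed walk is G → K → G, length 2.

2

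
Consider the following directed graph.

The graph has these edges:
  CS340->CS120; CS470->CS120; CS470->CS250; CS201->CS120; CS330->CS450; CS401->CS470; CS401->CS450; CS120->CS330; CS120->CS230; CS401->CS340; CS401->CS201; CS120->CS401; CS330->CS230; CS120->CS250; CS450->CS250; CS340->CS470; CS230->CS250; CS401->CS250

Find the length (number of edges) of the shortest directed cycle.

3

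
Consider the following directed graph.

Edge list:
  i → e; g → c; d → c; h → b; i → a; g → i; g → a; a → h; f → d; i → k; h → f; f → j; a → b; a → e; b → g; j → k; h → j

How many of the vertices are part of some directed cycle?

A vertex is on a directed cycle iff it belongs to a strongly connected component of size ≥ 2 (or has a self-loop).
The vertices on cycles are {a, b, g, h, i} — 5 in total.

5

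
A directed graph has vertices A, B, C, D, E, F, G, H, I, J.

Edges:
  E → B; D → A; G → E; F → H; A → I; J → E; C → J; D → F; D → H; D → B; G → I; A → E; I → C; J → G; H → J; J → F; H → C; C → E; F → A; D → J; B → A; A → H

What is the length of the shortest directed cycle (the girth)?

3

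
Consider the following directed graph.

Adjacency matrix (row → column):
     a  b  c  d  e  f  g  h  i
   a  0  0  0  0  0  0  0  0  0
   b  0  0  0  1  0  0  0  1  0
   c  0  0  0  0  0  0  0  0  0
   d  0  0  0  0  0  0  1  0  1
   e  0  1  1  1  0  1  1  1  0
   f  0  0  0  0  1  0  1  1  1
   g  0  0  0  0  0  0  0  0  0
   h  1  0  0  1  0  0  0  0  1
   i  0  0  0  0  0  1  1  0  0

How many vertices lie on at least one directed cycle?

6

A vertex is on a directed cycle iff it belongs to a strongly connected component of size ≥ 2 (or has a self-loop).
The vertices on cycles are {b, d, e, f, h, i} — 6 in total.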